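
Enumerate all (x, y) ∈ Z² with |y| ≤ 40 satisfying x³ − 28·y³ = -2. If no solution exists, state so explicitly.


The equation is x³ - 28y³ = -2. For fixed y, x³ = 28·y³ − 2, so a solution requires the RHS to be a perfect cube.
Strategy: iterate y from -40 to 40, compute RHS = 28·y³ − 2, and check whether it is a (positive or negative) perfect cube.
Check small values of y:
  y = 0: RHS = -2 is not a perfect cube.
  y = 1: RHS = 26 is not a perfect cube.
  y = -1: RHS = -30 is not a perfect cube.
  y = 2: RHS = 222 is not a perfect cube.
  y = -2: RHS = -226 is not a perfect cube.
  y = 3: RHS = 754 is not a perfect cube.
  y = -3: RHS = -758 is not a perfect cube.
Continuing the search up to |y| = 40 finds no solutions either.
No (x, y) in the scanned range satisfies the equation.

No integer solutions with |y| ≤ 40.


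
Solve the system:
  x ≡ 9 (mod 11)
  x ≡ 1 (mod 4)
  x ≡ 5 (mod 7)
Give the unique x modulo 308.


Moduli 11, 4, 7 are pairwise coprime; by CRT there is a unique solution modulo M = 11 · 4 · 7 = 308.
Solve pairwise, accumulating the modulus:
  Start with x ≡ 9 (mod 11).
  Combine with x ≡ 1 (mod 4): since gcd(11, 4) = 1, we get a unique residue mod 44.
    Write x = 9 + 11·t and substitute into x ≡ 1 (mod 4): 11·t ≡ 1 − 9 = -8 (mod 4).
    Reduce coefficients mod 4: 3·t ≡ 0 (mod 4).
    The inverse of 3 mod 4 is 3 (since 3·3 = 9 = 2·4 + 1), so t ≡ 3·0 = 0 ≡ 0 (mod 4).
    Then x = 9 + 11·0 = 9, valid modulo lcm(11, 4) = 44: x ≡ 9 (mod 44).
  Combine with x ≡ 5 (mod 7): since gcd(44, 7) = 1, we get a unique residue mod 308.
    Write x = 9 + 44·t and substitute into x ≡ 5 (mod 7): 44·t ≡ 5 − 9 = -4 (mod 7).
    Reduce coefficients mod 7: 2·t ≡ 3 (mod 7).
    The inverse of 2 mod 7 is 4 (since 2·4 = 8 = 1·7 + 1), so t ≡ 4·3 = 12 ≡ 5 (mod 7).
    Then x = 9 + 44·5 = 229, valid modulo lcm(44, 7) = 308: x ≡ 229 (mod 308).
Verify: 229 mod 11 = 9 ✓, 229 mod 4 = 1 ✓, 229 mod 7 = 5 ✓.

x ≡ 229 (mod 308).


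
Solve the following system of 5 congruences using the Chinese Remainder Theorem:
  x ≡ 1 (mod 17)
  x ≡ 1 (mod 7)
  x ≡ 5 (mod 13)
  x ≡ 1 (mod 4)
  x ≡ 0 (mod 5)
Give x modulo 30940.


Product of moduli M = 17 · 7 · 13 · 4 · 5 = 30940.
Merge one congruence at a time:
  Start: x ≡ 1 (mod 17).
  Combine with x ≡ 1 (mod 7); new modulus lcm = 119.
    Write x = 1 + 17·t and substitute into x ≡ 1 (mod 7): 17·t ≡ 1 − 1 = 0 (mod 7).
    Reduce coefficients mod 7: 3·t ≡ 0 (mod 7).
    The inverse of 3 mod 7 is 5 (since 3·5 = 15 = 2·7 + 1), so t ≡ 5·0 = 0 ≡ 0 (mod 7).
    Then x = 1 + 17·0 = 1, valid modulo lcm(17, 7) = 119: x ≡ 1 (mod 119).
  Combine with x ≡ 5 (mod 13); new modulus lcm = 1547.
    Write x = 1 + 119·t and substitute into x ≡ 5 (mod 13): 119·t ≡ 5 − 1 = 4 (mod 13).
    Reduce coefficients mod 13: 2·t ≡ 4 (mod 13).
    The inverse of 2 mod 13 is 7 (since 2·7 = 14 = 1·13 + 1), so t ≡ 7·4 = 28 ≡ 2 (mod 13).
    Then x = 1 + 119·2 = 239, valid modulo lcm(119, 13) = 1547: x ≡ 239 (mod 1547).
  Combine with x ≡ 1 (mod 4); new modulus lcm = 6188.
    Write x = 239 + 1547·t and substitute into x ≡ 1 (mod 4): 1547·t ≡ 1 − 239 = -238 (mod 4).
    Reduce coefficients mod 4: 3·t ≡ 2 (mod 4).
    The inverse of 3 mod 4 is 3 (since 3·3 = 9 = 2·4 + 1), so t ≡ 3·2 = 6 ≡ 2 (mod 4).
    Then x = 239 + 1547·2 = 3333, valid modulo lcm(1547, 4) = 6188: x ≡ 3333 (mod 6188).
  Combine with x ≡ 0 (mod 5); new modulus lcm = 30940.
    Write x = 3333 + 6188·t and substitute into x ≡ 0 (mod 5): 6188·t ≡ 0 − 3333 = -3333 (mod 5).
    Reduce coefficients mod 5: 3·t ≡ 2 (mod 5).
    The inverse of 3 mod 5 is 2 (since 3·2 = 6 = 1·5 + 1), so t ≡ 2·2 = 4 ≡ 4 (mod 5).
    Then x = 3333 + 6188·4 = 28085, valid modulo lcm(6188, 5) = 30940: x ≡ 28085 (mod 30940).
Verify against each original: 28085 mod 17 = 1, 28085 mod 7 = 1, 28085 mod 13 = 5, 28085 mod 4 = 1, 28085 mod 5 = 0.

x ≡ 28085 (mod 30940).


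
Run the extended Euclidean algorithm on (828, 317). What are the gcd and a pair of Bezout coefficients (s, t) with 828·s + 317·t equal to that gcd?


Euclidean algorithm on (828, 317) — divide until remainder is 0:
  828 = 2 · 317 + 194
  317 = 1 · 194 + 123
  194 = 1 · 123 + 71
  123 = 1 · 71 + 52
  71 = 1 · 52 + 19
  52 = 2 · 19 + 14
  19 = 1 · 14 + 5
  14 = 2 · 5 + 4
  5 = 1 · 4 + 1
  4 = 4 · 1 + 0
gcd(828, 317) = 1.
Track Bezout coefficients alongside the remainders: start with r₀ = 828 = a·1 + b·0 (s = 1, t = 0) and r₁ = 317 = a·0 + b·1 (s = 0, t = 1); each new remainder r_{k+1} = r_{k-1} − q_k·r_k inherits s_{k+1} = s_{k-1} − q_k·s_k, t_{k+1} = t_{k-1} − q_k·t_k, so r_k = a·s_k + b·t_k at every step:
  q = 2: r = 194, s = 1 − 2·0 = 1, t = 0 − 2·1 = -2  (check: 828·1 + 317·(-2) = 194)
  q = 1: r = 123, s = 0 − 1·1 = -1, t = 1 − 1·(-2) = 3  (check: 828·(-1) + 317·3 = 123)
  q = 1: r = 71, s = 1 − 1·(-1) = 2, t = -2 − 1·3 = -5  (check: 828·2 + 317·(-5) = 71)
  q = 1: r = 52, s = -1 − 1·2 = -3, t = 3 − 1·(-5) = 8  (check: 828·(-3) + 317·8 = 52)
  q = 1: r = 19, s = 2 − 1·(-3) = 5, t = -5 − 1·8 = -13  (check: 828·5 + 317·(-13) = 19)
  q = 2: r = 14, s = -3 − 2·5 = -13, t = 8 − 2·(-13) = 34  (check: 828·(-13) + 317·34 = 14)
  q = 1: r = 5, s = 5 − 1·(-13) = 18, t = -13 − 1·34 = -47  (check: 828·18 + 317·(-47) = 5)
  q = 2: r = 4, s = -13 − 2·18 = -49, t = 34 − 2·(-47) = 128  (check: 828·(-49) + 317·128 = 4)
  q = 1: r = 1, s = 18 − 1·(-49) = 67, t = -47 − 1·128 = -175  (check: 828·67 + 317·(-175) = 1)
The row with r = 1 (the gcd) gives the Bezout coefficients s = 67, t = -175.
Result: 828 · (67) + 317 · (-175) = 1.

gcd(828, 317) = 1; s = 67, t = -175 (check: 828·67 + 317·(-175) = 1).


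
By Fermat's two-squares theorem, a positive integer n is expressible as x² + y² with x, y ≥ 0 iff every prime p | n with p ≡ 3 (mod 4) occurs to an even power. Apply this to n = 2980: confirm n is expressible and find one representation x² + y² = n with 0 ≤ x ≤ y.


Step 1: Factor n = 2980 = 2^2 · 5 · 149.
Step 2: Check the mod-4 condition on each prime factor: 2 = 2 (special); 5 ≡ 1 (mod 4), exponent 1; 149 ≡ 1 (mod 4), exponent 1.
All primes ≡ 3 (mod 4) appear to even exponent (or don't appear), so by the two-squares theorem n IS expressible as a sum of two squares.
Step 3: Build a representation. Group n = k² · m with k = 2 and m = 5 · 149 = 745 (a product of primes ≡ 1 (mod 4)); a representation of m scales to one of n via (k·x)² + (k·y)² = k²(x² + y²). Each prime p ≡ 1 (mod 4) is itself a sum of two squares; find a² by testing p − a² for a perfect square:
  5: 5 − 1² = 4 = 2² ⇒ 5 = 1² + 2².
  149: 149 − 1² = 148, 149 − 2² = 145, 149 − 3² = 140, 149 − 4² = 133, 149 − 5² = 124, 149 − 6² = 113, 149 − 7² = 100 = 10² ⇒ 149 = 7² + 10².
  Combine using the Brahmagupta–Fibonacci identity (a² + b²)(c² + d²) = (ac − bd)² + (ad + bc)² = (ac + bd)² + (ad − bc)²:
  5 · 149 = 745: from (1² + 2²)(7² + 10²), take (1·7 − 2·10, 1·10 + 2·7) = (7 − 20, 10 + 14) = (-13, 24); dropping signs (only squares matter) gives (13, 24); check 13² + 24² = 169 + 576 = 745 ✓.
  Scale by k = 2: (2·13, 2·24) = (26, 48).
Step 4: Order so x ≤ y and verify: 26² + 48² = 676 + 2304 = 2980 = n. ✓

n = 2980 = 26² + 48² (one valid representation with x ≤ y).


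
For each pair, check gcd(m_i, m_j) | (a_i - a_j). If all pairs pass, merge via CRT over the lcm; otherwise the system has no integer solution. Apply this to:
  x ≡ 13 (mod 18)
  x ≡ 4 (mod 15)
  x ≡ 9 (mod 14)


Moduli 18, 15, 14 are not pairwise coprime, so CRT works modulo lcm(m_i) when all pairwise compatibility conditions hold.
Pairwise compatibility: gcd(m_i, m_j) must divide a_i - a_j for every pair.
Merge one congruence at a time:
  Start: x ≡ 13 (mod 18).
  Combine with x ≡ 4 (mod 15): gcd(18, 15) = 3; 4 - 13 = -9, which IS divisible by 3, so compatible.
    Write x = 13 + 18·t and substitute into x ≡ 4 (mod 15): 18·t ≡ 4 − 13 = -9 (mod 15).
    Divide the congruence (and modulus) by g = 3: 6·t ≡ -3 (mod 5).
    Reduce coefficients mod 5: 1·t ≡ 2 (mod 5).
    So t ≡ 2 (mod 5).
    Then x = 13 + 18·2 = 49, valid modulo lcm(18, 15) = 90: x ≡ 49 (mod 90).
  Combine with x ≡ 9 (mod 14): gcd(90, 14) = 2; 9 - 49 = -40, which IS divisible by 2, so compatible.
    Write x = 49 + 90·t and substitute into x ≡ 9 (mod 14): 90·t ≡ 9 − 49 = -40 (mod 14).
    Divide the congruence (and modulus) by g = 2: 45·t ≡ -20 (mod 7).
    Reduce coefficients mod 7: 3·t ≡ 1 (mod 7).
    The inverse of 3 mod 7 is 5 (since 3·5 = 15 = 2·7 + 1), so t ≡ 5·1 = 5 ≡ 5 (mod 7).
    Then x = 49 + 90·5 = 499, valid modulo lcm(90, 14) = 630: x ≡ 499 (mod 630).
Verify: 499 mod 18 = 13, 499 mod 15 = 4, 499 mod 14 = 9.

x ≡ 499 (mod 630).


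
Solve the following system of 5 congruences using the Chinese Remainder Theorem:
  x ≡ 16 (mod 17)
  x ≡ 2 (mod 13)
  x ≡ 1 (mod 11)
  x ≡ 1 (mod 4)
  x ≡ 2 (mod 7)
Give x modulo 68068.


Product of moduli M = 17 · 13 · 11 · 4 · 7 = 68068.
Merge one congruence at a time:
  Start: x ≡ 16 (mod 17).
  Combine with x ≡ 2 (mod 13); new modulus lcm = 221.
    Write x = 16 + 17·t and substitute into x ≡ 2 (mod 13): 17·t ≡ 2 − 16 = -14 (mod 13).
    Reduce coefficients mod 13: 4·t ≡ 12 (mod 13).
    The inverse of 4 mod 13 is 10 (since 4·10 = 40 = 3·13 + 1), so t ≡ 10·12 = 120 ≡ 3 (mod 13).
    Then x = 16 + 17·3 = 67, valid modulo lcm(17, 13) = 221: x ≡ 67 (mod 221).
  Combine with x ≡ 1 (mod 11); new modulus lcm = 2431.
    Write x = 67 + 221·t and substitute into x ≡ 1 (mod 11): 221·t ≡ 1 − 67 = -66 (mod 11).
    Reduce coefficients mod 11: 1·t ≡ 0 (mod 11).
    So t ≡ 0 (mod 11).
    Then x = 67 + 221·0 = 67, valid modulo lcm(221, 11) = 2431: x ≡ 67 (mod 2431).
  Combine with x ≡ 1 (mod 4); new modulus lcm = 9724.
    Write x = 67 + 2431·t and substitute into x ≡ 1 (mod 4): 2431·t ≡ 1 − 67 = -66 (mod 4).
    Reduce coefficients mod 4: 3·t ≡ 2 (mod 4).
    The inverse of 3 mod 4 is 3 (since 3·3 = 9 = 2·4 + 1), so t ≡ 3·2 = 6 ≡ 2 (mod 4).
    Then x = 67 + 2431·2 = 4929, valid modulo lcm(2431, 4) = 9724: x ≡ 4929 (mod 9724).
  Combine with x ≡ 2 (mod 7); new modulus lcm = 68068.
    Write x = 4929 + 9724·t and substitute into x ≡ 2 (mod 7): 9724·t ≡ 2 − 4929 = -4927 (mod 7).
    Reduce coefficients mod 7: 1·t ≡ 1 (mod 7).
    So t ≡ 1 (mod 7).
    Then x = 4929 + 9724·1 = 14653, valid modulo lcm(9724, 7) = 68068: x ≡ 14653 (mod 68068).
Verify against each original: 14653 mod 17 = 16, 14653 mod 13 = 2, 14653 mod 11 = 1, 14653 mod 4 = 1, 14653 mod 7 = 2.

x ≡ 14653 (mod 68068).


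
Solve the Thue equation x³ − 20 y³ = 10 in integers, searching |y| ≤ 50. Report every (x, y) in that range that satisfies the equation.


The equation is x³ - 20y³ = 10. For fixed y, x³ = 20·y³ + 10, so a solution requires the RHS to be a perfect cube.
Strategy: iterate y from -50 to 50, compute RHS = 20·y³ + 10, and check whether it is a (positive or negative) perfect cube.
Check small values of y:
  y = 0: RHS = 10 is not a perfect cube.
  y = 1: RHS = 30 is not a perfect cube.
  y = -1: RHS = -10 is not a perfect cube.
  y = 2: RHS = 170 is not a perfect cube.
  y = -2: RHS = -150 is not a perfect cube.
  y = 3: RHS = 550 is not a perfect cube.
  y = -3: RHS = -530 is not a perfect cube.
Continuing the search up to |y| = 50 finds no solutions either.
No (x, y) in the scanned range satisfies the equation.

No integer solutions with |y| ≤ 50.


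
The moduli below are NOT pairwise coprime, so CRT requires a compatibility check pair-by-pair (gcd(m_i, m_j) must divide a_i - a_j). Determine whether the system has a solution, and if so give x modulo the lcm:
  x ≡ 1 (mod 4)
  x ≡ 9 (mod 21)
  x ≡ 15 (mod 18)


Moduli 4, 21, 18 are not pairwise coprime, so CRT works modulo lcm(m_i) when all pairwise compatibility conditions hold.
Pairwise compatibility: gcd(m_i, m_j) must divide a_i - a_j for every pair.
Merge one congruence at a time:
  Start: x ≡ 1 (mod 4).
  Combine with x ≡ 9 (mod 21): gcd(4, 21) = 1; 9 - 1 = 8, which IS divisible by 1, so compatible.
    Write x = 1 + 4·t and substitute into x ≡ 9 (mod 21): 4·t ≡ 9 − 1 = 8 (mod 21).
    The inverse of 4 mod 21 is 16 (since 4·16 = 64 = 3·21 + 1), so t ≡ 16·8 = 128 ≡ 2 (mod 21).
    Then x = 1 + 4·2 = 9, valid modulo lcm(4, 21) = 84: x ≡ 9 (mod 84).
  Combine with x ≡ 15 (mod 18): gcd(84, 18) = 6; 15 - 9 = 6, which IS divisible by 6, so compatible.
    Write x = 9 + 84·t and substitute into x ≡ 15 (mod 18): 84·t ≡ 15 − 9 = 6 (mod 18).
    Divide the congruence (and modulus) by g = 6: 14·t ≡ 1 (mod 3).
    Reduce coefficients mod 3: 2·t ≡ 1 (mod 3).
    The inverse of 2 mod 3 is 2 (since 2·2 = 4 = 1·3 + 1), so t ≡ 2·1 = 2 ≡ 2 (mod 3).
    Then x = 9 + 84·2 = 177, valid modulo lcm(84, 18) = 252: x ≡ 177 (mod 252).
Verify: 177 mod 4 = 1, 177 mod 21 = 9, 177 mod 18 = 15.

x ≡ 177 (mod 252).


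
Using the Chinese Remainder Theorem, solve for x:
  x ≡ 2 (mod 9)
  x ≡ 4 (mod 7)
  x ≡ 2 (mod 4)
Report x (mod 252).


Moduli 9, 7, 4 are pairwise coprime; by CRT there is a unique solution modulo M = 9 · 7 · 4 = 252.
Solve pairwise, accumulating the modulus:
  Start with x ≡ 2 (mod 9).
  Combine with x ≡ 4 (mod 7): since gcd(9, 7) = 1, we get a unique residue mod 63.
    Write x = 2 + 9·t and substitute into x ≡ 4 (mod 7): 9·t ≡ 4 − 2 = 2 (mod 7).
    Reduce coefficients mod 7: 2·t ≡ 2 (mod 7).
    The inverse of 2 mod 7 is 4 (since 2·4 = 8 = 1·7 + 1), so t ≡ 4·2 = 8 ≡ 1 (mod 7).
    Then x = 2 + 9·1 = 11, valid modulo lcm(9, 7) = 63: x ≡ 11 (mod 63).
  Combine with x ≡ 2 (mod 4): since gcd(63, 4) = 1, we get a unique residue mod 252.
    Write x = 11 + 63·t and substitute into x ≡ 2 (mod 4): 63·t ≡ 2 − 11 = -9 (mod 4).
    Reduce coefficients mod 4: 3·t ≡ 3 (mod 4).
    The inverse of 3 mod 4 is 3 (since 3·3 = 9 = 2·4 + 1), so t ≡ 3·3 = 9 ≡ 1 (mod 4).
    Then x = 11 + 63·1 = 74, valid modulo lcm(63, 4) = 252: x ≡ 74 (mod 252).
Verify: 74 mod 9 = 2 ✓, 74 mod 7 = 4 ✓, 74 mod 4 = 2 ✓.

x ≡ 74 (mod 252).


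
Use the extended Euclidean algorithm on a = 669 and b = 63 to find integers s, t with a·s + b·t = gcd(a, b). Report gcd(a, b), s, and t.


Euclidean algorithm on (669, 63) — divide until remainder is 0:
  669 = 10 · 63 + 39
  63 = 1 · 39 + 24
  39 = 1 · 24 + 15
  24 = 1 · 15 + 9
  15 = 1 · 9 + 6
  9 = 1 · 6 + 3
  6 = 2 · 3 + 0
gcd(669, 63) = 3.
Track Bezout coefficients alongside the remainders: start with r₀ = 669 = a·1 + b·0 (s = 1, t = 0) and r₁ = 63 = a·0 + b·1 (s = 0, t = 1); each new remainder r_{k+1} = r_{k-1} − q_k·r_k inherits s_{k+1} = s_{k-1} − q_k·s_k, t_{k+1} = t_{k-1} − q_k·t_k, so r_k = a·s_k + b·t_k at every step:
  q = 10: r = 39, s = 1 − 10·0 = 1, t = 0 − 10·1 = -10  (check: 669·1 + 63·(-10) = 39)
  q = 1: r = 24, s = 0 − 1·1 = -1, t = 1 − 1·(-10) = 11  (check: 669·(-1) + 63·11 = 24)
  q = 1: r = 15, s = 1 − 1·(-1) = 2, t = -10 − 1·11 = -21  (check: 669·2 + 63·(-21) = 15)
  q = 1: r = 9, s = -1 − 1·2 = -3, t = 11 − 1·(-21) = 32  (check: 669·(-3) + 63·32 = 9)
  q = 1: r = 6, s = 2 − 1·(-3) = 5, t = -21 − 1·32 = -53  (check: 669·5 + 63·(-53) = 6)
  q = 1: r = 3, s = -3 − 1·5 = -8, t = 32 − 1·(-53) = 85  (check: 669·(-8) + 63·85 = 3)
The row with r = 3 (the gcd) gives the Bezout coefficients s = -8, t = 85.
Result: 669 · (-8) + 63 · (85) = 3.

gcd(669, 63) = 3; s = -8, t = 85 (check: 669·(-8) + 63·85 = 3).


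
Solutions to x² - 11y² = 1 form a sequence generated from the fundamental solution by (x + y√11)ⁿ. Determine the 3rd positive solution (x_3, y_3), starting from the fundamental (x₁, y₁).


Step 1: Find the fundamental solution (x₁, y₁) of x² - 11y² = 1.
  Expand √11 as a continued fraction. a₀ = ⌊√11⌋ = 3; iterate m_{k+1} = d_k·a_k − m_k, d_{k+1} = (11 − m_{k+1}²)/d_k, a_{k+1} = ⌊(a₀ + m_{k+1})/d_{k+1}⌋ (starting m₀ = 0, d₀ = 1), with convergents p_k = a_k·p_{k-1} + p_{k-2}, q_k = a_k·q_{k-1} + q_{k-2} (p₋₁ = 1, q₋₁ = 0):
  k = 0: a₀ = 3; p₀/q₀ = 3/1; p₀² − 11·q₀² = 9 − 11 = -2.
  k = 1: m = 3, d = 2, a = ⌊(3 + 3)/2⌋ = 3; p/q = (3·3 + 1)/(3·1 + 0) = 10/3; p² − 11·q² = 100 − 99 = 1.
  The first convergent with p² − 11·q² = 1 gives the fundamental solution (x₁, y₁) = (10, 3).
Step 2: Apply the recurrence (x_{n+1}, y_{n+1}) = (x₁x_n + 11y₁y_n, x₁y_n + y₁x_n) repeatedly.
  From (x_1, y_1) = (10, 3): x_2 = 10·10 + 11·3·3 = 199; y_2 = 10·3 + 3·10 = 60.
  From (x_2, y_2) = (199, 60): x_3 = 10·199 + 11·3·60 = 3970; y_3 = 10·60 + 3·199 = 1197.
Step 3: Verify x_3² - 11·y_3² = 15760900 - 15760899 = 1 (should be 1). ✓

(x_1, y_1) = (10, 3); (x_3, y_3) = (3970, 1197).


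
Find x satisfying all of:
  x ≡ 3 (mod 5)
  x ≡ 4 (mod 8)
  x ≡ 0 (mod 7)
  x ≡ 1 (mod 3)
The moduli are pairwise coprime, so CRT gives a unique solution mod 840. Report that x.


Product of moduli M = 5 · 8 · 7 · 3 = 840.
Merge one congruence at a time:
  Start: x ≡ 3 (mod 5).
  Combine with x ≡ 4 (mod 8); new modulus lcm = 40.
    Write x = 3 + 5·t and substitute into x ≡ 4 (mod 8): 5·t ≡ 4 − 3 = 1 (mod 8).
    The inverse of 5 mod 8 is 5 (since 5·5 = 25 = 3·8 + 1), so t ≡ 5·1 = 5 ≡ 5 (mod 8).
    Then x = 3 + 5·5 = 28, valid modulo lcm(5, 8) = 40: x ≡ 28 (mod 40).
  Combine with x ≡ 0 (mod 7); new modulus lcm = 280.
    Write x = 28 + 40·t and substitute into x ≡ 0 (mod 7): 40·t ≡ 0 − 28 = -28 (mod 7).
    Reduce coefficients mod 7: 5·t ≡ 0 (mod 7).
    The inverse of 5 mod 7 is 3 (since 5·3 = 15 = 2·7 + 1), so t ≡ 3·0 = 0 ≡ 0 (mod 7).
    Then x = 28 + 40·0 = 28, valid modulo lcm(40, 7) = 280: x ≡ 28 (mod 280).
  Combine with x ≡ 1 (mod 3); new modulus lcm = 840.
    Write x = 28 + 280·t and substitute into x ≡ 1 (mod 3): 280·t ≡ 1 − 28 = -27 (mod 3).
    Reduce coefficients mod 3: 1·t ≡ 0 (mod 3).
    So t ≡ 0 (mod 3).
    Then x = 28 + 280·0 = 28, valid modulo lcm(280, 3) = 840: x ≡ 28 (mod 840).
Verify against each original: 28 mod 5 = 3, 28 mod 8 = 4, 28 mod 7 = 0, 28 mod 3 = 1.

x ≡ 28 (mod 840).


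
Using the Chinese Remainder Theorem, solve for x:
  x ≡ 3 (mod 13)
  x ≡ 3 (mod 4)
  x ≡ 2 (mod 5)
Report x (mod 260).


Moduli 13, 4, 5 are pairwise coprime; by CRT there is a unique solution modulo M = 13 · 4 · 5 = 260.
Solve pairwise, accumulating the modulus:
  Start with x ≡ 3 (mod 13).
  Combine with x ≡ 3 (mod 4): since gcd(13, 4) = 1, we get a unique residue mod 52.
    Write x = 3 + 13·t and substitute into x ≡ 3 (mod 4): 13·t ≡ 3 − 3 = 0 (mod 4).
    Reduce coefficients mod 4: 1·t ≡ 0 (mod 4).
    So t ≡ 0 (mod 4).
    Then x = 3 + 13·0 = 3, valid modulo lcm(13, 4) = 52: x ≡ 3 (mod 52).
  Combine with x ≡ 2 (mod 5): since gcd(52, 5) = 1, we get a unique residue mod 260.
    Write x = 3 + 52·t and substitute into x ≡ 2 (mod 5): 52·t ≡ 2 − 3 = -1 (mod 5).
    Reduce coefficients mod 5: 2·t ≡ 4 (mod 5).
    The inverse of 2 mod 5 is 3 (since 2·3 = 6 = 1·5 + 1), so t ≡ 3·4 = 12 ≡ 2 (mod 5).
    Then x = 3 + 52·2 = 107, valid modulo lcm(52, 5) = 260: x ≡ 107 (mod 260).
Verify: 107 mod 13 = 3 ✓, 107 mod 4 = 3 ✓, 107 mod 5 = 2 ✓.

x ≡ 107 (mod 260).


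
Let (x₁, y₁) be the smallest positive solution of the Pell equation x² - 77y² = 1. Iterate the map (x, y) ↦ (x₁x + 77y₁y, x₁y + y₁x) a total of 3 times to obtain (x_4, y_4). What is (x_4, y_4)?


Step 1: Find the fundamental solution (x₁, y₁) of x² - 77y² = 1.
  Expand √77 as a continued fraction. a₀ = ⌊√77⌋ = 8; iterate m_{k+1} = d_k·a_k − m_k, d_{k+1} = (77 − m_{k+1}²)/d_k, a_{k+1} = ⌊(a₀ + m_{k+1})/d_{k+1}⌋ (starting m₀ = 0, d₀ = 1), with convergents p_k = a_k·p_{k-1} + p_{k-2}, q_k = a_k·q_{k-1} + q_{k-2} (p₋₁ = 1, q₋₁ = 0):
  k = 0: a₀ = 8; p₀/q₀ = 8/1; p₀² − 77·q₀² = 64 − 77 = -13.
  k = 1: m = 8, d = 13, a = ⌊(8 + 8)/13⌋ = 1; p/q = (1·8 + 1)/(1·1 + 0) = 9/1; p² − 77·q² = 81 − 77 = 4.
  k = 2: m = 5, d = 4, a = ⌊(8 + 5)/4⌋ = 3; p/q = (3·9 + 8)/(3·1 + 1) = 35/4; p² − 77·q² = 1225 − 1232 = -7.
  k = 3: m = 7, d = 7, a = ⌊(8 + 7)/7⌋ = 2; p/q = (2·35 + 9)/(2·4 + 1) = 79/9; p² − 77·q² = 6241 − 6237 = 4.
  k = 4: m = 7, d = 4, a = ⌊(8 + 7)/4⌋ = 3; p/q = (3·79 + 35)/(3·9 + 4) = 272/31; p² − 77·q² = 73984 − 73997 = -13.
  k = 5: m = 5, d = 13, a = ⌊(8 + 5)/13⌋ = 1; p/q = (1·272 + 79)/(1·31 + 9) = 351/40; p² − 77·q² = 123201 − 123200 = 1.
  The first convergent with p² − 77·q² = 1 gives the fundamental solution (x₁, y₁) = (351, 40).
Step 2: Apply the recurrence (x_{n+1}, y_{n+1}) = (x₁x_n + 77y₁y_n, x₁y_n + y₁x_n) repeatedly.
  From (x_1, y_1) = (351, 40): x_2 = 351·351 + 77·40·40 = 246401; y_2 = 351·40 + 40·351 = 28080.
  From (x_2, y_2) = (246401, 28080): x_3 = 351·246401 + 77·40·28080 = 172973151; y_3 = 351·28080 + 40·246401 = 19712120.
  From (x_3, y_3) = (172973151, 19712120): x_4 = 351·172973151 + 77·40·19712120 = 121426905601; y_4 = 351·19712120 + 40·172973151 = 13837880160.
Step 3: Verify x_4² - 77·y_4² = 14744493403834165171201 - 14744493403834165171200 = 1 (should be 1). ✓

(x_1, y_1) = (351, 40); (x_4, y_4) = (121426905601, 13837880160).


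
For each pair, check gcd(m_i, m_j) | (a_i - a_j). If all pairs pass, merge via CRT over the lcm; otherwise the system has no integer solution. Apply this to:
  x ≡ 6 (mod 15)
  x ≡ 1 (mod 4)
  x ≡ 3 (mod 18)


Moduli 15, 4, 18 are not pairwise coprime, so CRT works modulo lcm(m_i) when all pairwise compatibility conditions hold.
Pairwise compatibility: gcd(m_i, m_j) must divide a_i - a_j for every pair.
Merge one congruence at a time:
  Start: x ≡ 6 (mod 15).
  Combine with x ≡ 1 (mod 4): gcd(15, 4) = 1; 1 - 6 = -5, which IS divisible by 1, so compatible.
    Write x = 6 + 15·t and substitute into x ≡ 1 (mod 4): 15·t ≡ 1 − 6 = -5 (mod 4).
    Reduce coefficients mod 4: 3·t ≡ 3 (mod 4).
    The inverse of 3 mod 4 is 3 (since 3·3 = 9 = 2·4 + 1), so t ≡ 3·3 = 9 ≡ 1 (mod 4).
    Then x = 6 + 15·1 = 21, valid modulo lcm(15, 4) = 60: x ≡ 21 (mod 60).
  Combine with x ≡ 3 (mod 18): gcd(60, 18) = 6; 3 - 21 = -18, which IS divisible by 6, so compatible.
    Write x = 21 + 60·t and substitute into x ≡ 3 (mod 18): 60·t ≡ 3 − 21 = -18 (mod 18).
    Divide the congruence (and modulus) by g = 6: 10·t ≡ -3 (mod 3).
    Reduce coefficients mod 3: 1·t ≡ 0 (mod 3).
    So t ≡ 0 (mod 3).
    Then x = 21 + 60·0 = 21, valid modulo lcm(60, 18) = 180: x ≡ 21 (mod 180).
Verify: 21 mod 15 = 6, 21 mod 4 = 1, 21 mod 18 = 3.

x ≡ 21 (mod 180).


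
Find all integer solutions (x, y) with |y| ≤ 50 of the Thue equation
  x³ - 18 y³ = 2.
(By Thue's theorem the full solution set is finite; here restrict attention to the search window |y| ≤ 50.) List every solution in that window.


The equation is x³ - 18y³ = 2. For fixed y, x³ = 18·y³ + 2, so a solution requires the RHS to be a perfect cube.
Strategy: iterate y from -50 to 50, compute RHS = 18·y³ + 2, and check whether it is a (positive or negative) perfect cube.
Check small values of y:
  y = 0: RHS = 2 is not a perfect cube.
  y = 1: RHS = 20 is not a perfect cube.
  y = -1: RHS = -16 is not a perfect cube.
  y = 2: RHS = 146 is not a perfect cube.
  y = -2: RHS = -142 is not a perfect cube.
  y = 3: RHS = 488 is not a perfect cube.
  y = -3: RHS = -484 is not a perfect cube.
Continuing the search up to |y| = 50 finds no solutions either.
No (x, y) in the scanned range satisfies the equation.

No integer solutions with |y| ≤ 50.


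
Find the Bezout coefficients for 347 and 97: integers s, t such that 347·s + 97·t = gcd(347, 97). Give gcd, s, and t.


Euclidean algorithm on (347, 97) — divide until remainder is 0:
  347 = 3 · 97 + 56
  97 = 1 · 56 + 41
  56 = 1 · 41 + 15
  41 = 2 · 15 + 11
  15 = 1 · 11 + 4
  11 = 2 · 4 + 3
  4 = 1 · 3 + 1
  3 = 3 · 1 + 0
gcd(347, 97) = 1.
Track Bezout coefficients alongside the remainders: start with r₀ = 347 = a·1 + b·0 (s = 1, t = 0) and r₁ = 97 = a·0 + b·1 (s = 0, t = 1); each new remainder r_{k+1} = r_{k-1} − q_k·r_k inherits s_{k+1} = s_{k-1} − q_k·s_k, t_{k+1} = t_{k-1} − q_k·t_k, so r_k = a·s_k + b·t_k at every step:
  q = 3: r = 56, s = 1 − 3·0 = 1, t = 0 − 3·1 = -3  (check: 347·1 + 97·(-3) = 56)
  q = 1: r = 41, s = 0 − 1·1 = -1, t = 1 − 1·(-3) = 4  (check: 347·(-1) + 97·4 = 41)
  q = 1: r = 15, s = 1 − 1·(-1) = 2, t = -3 − 1·4 = -7  (check: 347·2 + 97·(-7) = 15)
  q = 2: r = 11, s = -1 − 2·2 = -5, t = 4 − 2·(-7) = 18  (check: 347·(-5) + 97·18 = 11)
  q = 1: r = 4, s = 2 − 1·(-5) = 7, t = -7 − 1·18 = -25  (check: 347·7 + 97·(-25) = 4)
  q = 2: r = 3, s = -5 − 2·7 = -19, t = 18 − 2·(-25) = 68  (check: 347·(-19) + 97·68 = 3)
  q = 1: r = 1, s = 7 − 1·(-19) = 26, t = -25 − 1·68 = -93  (check: 347·26 + 97·(-93) = 1)
The row with r = 1 (the gcd) gives the Bezout coefficients s = 26, t = -93.
Result: 347 · (26) + 97 · (-93) = 1.

gcd(347, 97) = 1; s = 26, t = -93 (check: 347·26 + 97·(-93) = 1).


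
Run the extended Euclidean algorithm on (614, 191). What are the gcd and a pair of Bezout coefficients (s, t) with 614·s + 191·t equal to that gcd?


Euclidean algorithm on (614, 191) — divide until remainder is 0:
  614 = 3 · 191 + 41
  191 = 4 · 41 + 27
  41 = 1 · 27 + 14
  27 = 1 · 14 + 13
  14 = 1 · 13 + 1
  13 = 13 · 1 + 0
gcd(614, 191) = 1.
Track Bezout coefficients alongside the remainders: start with r₀ = 614 = a·1 + b·0 (s = 1, t = 0) and r₁ = 191 = a·0 + b·1 (s = 0, t = 1); each new remainder r_{k+1} = r_{k-1} − q_k·r_k inherits s_{k+1} = s_{k-1} − q_k·s_k, t_{k+1} = t_{k-1} − q_k·t_k, so r_k = a·s_k + b·t_k at every step:
  q = 3: r = 41, s = 1 − 3·0 = 1, t = 0 − 3·1 = -3  (check: 614·1 + 191·(-3) = 41)
  q = 4: r = 27, s = 0 − 4·1 = -4, t = 1 − 4·(-3) = 13  (check: 614·(-4) + 191·13 = 27)
  q = 1: r = 14, s = 1 − 1·(-4) = 5, t = -3 − 1·13 = -16  (check: 614·5 + 191·(-16) = 14)
  q = 1: r = 13, s = -4 − 1·5 = -9, t = 13 − 1·(-16) = 29  (check: 614·(-9) + 191·29 = 13)
  q = 1: r = 1, s = 5 − 1·(-9) = 14, t = -16 − 1·29 = -45  (check: 614·14 + 191·(-45) = 1)
The row with r = 1 (the gcd) gives the Bezout coefficients s = 14, t = -45.
Result: 614 · (14) + 191 · (-45) = 1.

gcd(614, 191) = 1; s = 14, t = -45 (check: 614·14 + 191·(-45) = 1).


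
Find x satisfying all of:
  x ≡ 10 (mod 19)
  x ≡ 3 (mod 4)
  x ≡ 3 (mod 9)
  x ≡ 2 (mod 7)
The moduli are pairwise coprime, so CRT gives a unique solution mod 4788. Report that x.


Product of moduli M = 19 · 4 · 9 · 7 = 4788.
Merge one congruence at a time:
  Start: x ≡ 10 (mod 19).
  Combine with x ≡ 3 (mod 4); new modulus lcm = 76.
    Write x = 10 + 19·t and substitute into x ≡ 3 (mod 4): 19·t ≡ 3 − 10 = -7 (mod 4).
    Reduce coefficients mod 4: 3·t ≡ 1 (mod 4).
    The inverse of 3 mod 4 is 3 (since 3·3 = 9 = 2·4 + 1), so t ≡ 3·1 = 3 ≡ 3 (mod 4).
    Then x = 10 + 19·3 = 67, valid modulo lcm(19, 4) = 76: x ≡ 67 (mod 76).
  Combine with x ≡ 3 (mod 9); new modulus lcm = 684.
    Write x = 67 + 76·t and substitute into x ≡ 3 (mod 9): 76·t ≡ 3 − 67 = -64 (mod 9).
    Reduce coefficients mod 9: 4·t ≡ 8 (mod 9).
    The inverse of 4 mod 9 is 7 (since 4·7 = 28 = 3·9 + 1), so t ≡ 7·8 = 56 ≡ 2 (mod 9).
    Then x = 67 + 76·2 = 219, valid modulo lcm(76, 9) = 684: x ≡ 219 (mod 684).
  Combine with x ≡ 2 (mod 7); new modulus lcm = 4788.
    Write x = 219 + 684·t and substitute into x ≡ 2 (mod 7): 684·t ≡ 2 − 219 = -217 (mod 7).
    Reduce coefficients mod 7: 5·t ≡ 0 (mod 7).
    The inverse of 5 mod 7 is 3 (since 5·3 = 15 = 2·7 + 1), so t ≡ 3·0 = 0 ≡ 0 (mod 7).
    Then x = 219 + 684·0 = 219, valid modulo lcm(684, 7) = 4788: x ≡ 219 (mod 4788).
Verify against each original: 219 mod 19 = 10, 219 mod 4 = 3, 219 mod 9 = 3, 219 mod 7 = 2.

x ≡ 219 (mod 4788).


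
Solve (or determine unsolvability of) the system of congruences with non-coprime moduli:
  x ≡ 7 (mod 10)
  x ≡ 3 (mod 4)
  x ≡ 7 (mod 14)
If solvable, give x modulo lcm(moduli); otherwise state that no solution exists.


Moduli 10, 4, 14 are not pairwise coprime, so CRT works modulo lcm(m_i) when all pairwise compatibility conditions hold.
Pairwise compatibility: gcd(m_i, m_j) must divide a_i - a_j for every pair.
Merge one congruence at a time:
  Start: x ≡ 7 (mod 10).
  Combine with x ≡ 3 (mod 4): gcd(10, 4) = 2; 3 - 7 = -4, which IS divisible by 2, so compatible.
    Write x = 7 + 10·t and substitute into x ≡ 3 (mod 4): 10·t ≡ 3 − 7 = -4 (mod 4).
    Divide the congruence (and modulus) by g = 2: 5·t ≡ -2 (mod 2).
    Reduce coefficients mod 2: 1·t ≡ 0 (mod 2).
    So t ≡ 0 (mod 2).
    Then x = 7 + 10·0 = 7, valid modulo lcm(10, 4) = 20: x ≡ 7 (mod 20).
  Combine with x ≡ 7 (mod 14): gcd(20, 14) = 2; 7 - 7 = 0, which IS divisible by 2, so compatible.
    Write x = 7 + 20·t and substitute into x ≡ 7 (mod 14): 20·t ≡ 7 − 7 = 0 (mod 14).
    Divide the congruence (and modulus) by g = 2: 10·t ≡ 0 (mod 7).
    Reduce coefficients mod 7: 3·t ≡ 0 (mod 7).
    The inverse of 3 mod 7 is 5 (since 3·5 = 15 = 2·7 + 1), so t ≡ 5·0 = 0 ≡ 0 (mod 7).
    Then x = 7 + 20·0 = 7, valid modulo lcm(20, 14) = 140: x ≡ 7 (mod 140).
Verify: 7 mod 10 = 7, 7 mod 4 = 3, 7 mod 14 = 7.

x ≡ 7 (mod 140).


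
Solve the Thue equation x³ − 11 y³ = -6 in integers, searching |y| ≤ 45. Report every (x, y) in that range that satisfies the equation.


The equation is x³ - 11y³ = -6. For fixed y, x³ = 11·y³ − 6, so a solution requires the RHS to be a perfect cube.
Strategy: iterate y from -45 to 45, compute RHS = 11·y³ − 6, and check whether it is a (positive or negative) perfect cube.
Check small values of y:
  y = 0: RHS = -6 is not a perfect cube.
  y = 1: RHS = 5 is not a perfect cube.
  y = -1: RHS = -17 is not a perfect cube.
  y = 2: RHS = 82 is not a perfect cube.
  y = -2: RHS = -94 is not a perfect cube.
  y = 3: RHS = 291 is not a perfect cube.
  y = -3: RHS = -303 is not a perfect cube.
Continuing the search up to |y| = 45 finds no solutions either.
No (x, y) in the scanned range satisfies the equation.

No integer solutions with |y| ≤ 45.


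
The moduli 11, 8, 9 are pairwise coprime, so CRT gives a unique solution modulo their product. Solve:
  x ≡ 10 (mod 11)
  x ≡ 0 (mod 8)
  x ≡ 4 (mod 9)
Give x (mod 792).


Moduli 11, 8, 9 are pairwise coprime; by CRT there is a unique solution modulo M = 11 · 8 · 9 = 792.
Solve pairwise, accumulating the modulus:
  Start with x ≡ 10 (mod 11).
  Combine with x ≡ 0 (mod 8): since gcd(11, 8) = 1, we get a unique residue mod 88.
    Write x = 10 + 11·t and substitute into x ≡ 0 (mod 8): 11·t ≡ 0 − 10 = -10 (mod 8).
    Reduce coefficients mod 8: 3·t ≡ 6 (mod 8).
    The inverse of 3 mod 8 is 3 (since 3·3 = 9 = 1·8 + 1), so t ≡ 3·6 = 18 ≡ 2 (mod 8).
    Then x = 10 + 11·2 = 32, valid modulo lcm(11, 8) = 88: x ≡ 32 (mod 88).
  Combine with x ≡ 4 (mod 9): since gcd(88, 9) = 1, we get a unique residue mod 792.
    Write x = 32 + 88·t and substitute into x ≡ 4 (mod 9): 88·t ≡ 4 − 32 = -28 (mod 9).
    Reduce coefficients mod 9: 7·t ≡ 8 (mod 9).
    The inverse of 7 mod 9 is 4 (since 7·4 = 28 = 3·9 + 1), so t ≡ 4·8 = 32 ≡ 5 (mod 9).
    Then x = 32 + 88·5 = 472, valid modulo lcm(88, 9) = 792: x ≡ 472 (mod 792).
Verify: 472 mod 11 = 10 ✓, 472 mod 8 = 0 ✓, 472 mod 9 = 4 ✓.

x ≡ 472 (mod 792).


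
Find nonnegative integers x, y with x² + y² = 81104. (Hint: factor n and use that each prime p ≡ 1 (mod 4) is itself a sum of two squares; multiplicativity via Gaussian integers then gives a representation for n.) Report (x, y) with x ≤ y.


Step 1: Factor n = 81104 = 2^4 · 37 · 137.
Step 2: Check the mod-4 condition on each prime factor: 2 = 2 (special); 37 ≡ 1 (mod 4), exponent 1; 137 ≡ 1 (mod 4), exponent 1.
All primes ≡ 3 (mod 4) appear to even exponent (or don't appear), so by the two-squares theorem n IS expressible as a sum of two squares.
Step 3: Build a representation. Group n = k² · m with k = 4 and m = 37 · 137 = 5069 (a product of primes ≡ 1 (mod 4)); a representation of m scales to one of n via (k·x)² + (k·y)² = k²(x² + y²). Each prime p ≡ 1 (mod 4) is itself a sum of two squares; find a² by testing p − a² for a perfect square:
  37: 37 − 1² = 36 = 6² ⇒ 37 = 1² + 6².
  137: 137 − 1² = 136, 137 − 2² = 133, 137 − 3² = 128, 137 − 4² = 121 = 11² ⇒ 137 = 4² + 11².
  Combine using the Brahmagupta–Fibonacci identity (a² + b²)(c² + d²) = (ac − bd)² + (ad + bc)² = (ac + bd)² + (ad − bc)²:
  37 · 137 = 5069: from (1² + 6²)(4² + 11²), take (1·4 − 6·11, 1·11 + 6·4) = (4 − 66, 11 + 24) = (-62, 35); dropping signs (only squares matter) gives (62, 35); check 62² + 35² = 3844 + 1225 = 5069 ✓.
  Scale by k = 4: (4·62, 4·35) = (248, 140).
Step 4: Order so x ≤ y and verify: 140² + 248² = 19600 + 61504 = 81104 = n. ✓

n = 81104 = 140² + 248² (one valid representation with x ≤ y).


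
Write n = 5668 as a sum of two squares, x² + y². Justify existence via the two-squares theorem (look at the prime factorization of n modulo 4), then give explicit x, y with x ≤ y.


Step 1: Factor n = 5668 = 2^2 · 13 · 109.
Step 2: Check the mod-4 condition on each prime factor: 2 = 2 (special); 13 ≡ 1 (mod 4), exponent 1; 109 ≡ 1 (mod 4), exponent 1.
All primes ≡ 3 (mod 4) appear to even exponent (or don't appear), so by the two-squares theorem n IS expressible as a sum of two squares.
Step 3: Build a representation. Group n = k² · m with k = 2 and m = 13 · 109 = 1417 (a product of primes ≡ 1 (mod 4)); a representation of m scales to one of n via (k·x)² + (k·y)² = k²(x² + y²). Each prime p ≡ 1 (mod 4) is itself a sum of two squares; find a² by testing p − a² for a perfect square:
  13: 13 − 1² = 12, 13 − 2² = 9 = 3² ⇒ 13 = 2² + 3².
  109: 109 − 1² = 108, 109 − 2² = 105, 109 − 3² = 100 = 10² ⇒ 109 = 3² + 10².
  Combine using the Brahmagupta–Fibonacci identity (a² + b²)(c² + d²) = (ac − bd)² + (ad + bc)² = (ac + bd)² + (ad − bc)²:
  13 · 109 = 1417: from (2² + 3²)(3² + 10²), take (2·3 − 3·10, 2·10 + 3·3) = (6 − 30, 20 + 9) = (-24, 29); dropping signs (only squares matter) gives (24, 29); check 24² + 29² = 576 + 841 = 1417 ✓.
  Scale by k = 2: (2·24, 2·29) = (48, 58).
Step 4: Order so x ≤ y and verify: 48² + 58² = 2304 + 3364 = 5668 = n. ✓

n = 5668 = 48² + 58² (one valid representation with x ≤ y).


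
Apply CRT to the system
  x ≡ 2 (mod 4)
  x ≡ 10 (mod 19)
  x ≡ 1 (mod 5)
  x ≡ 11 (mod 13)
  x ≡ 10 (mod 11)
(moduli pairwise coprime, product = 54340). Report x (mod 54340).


Product of moduli M = 4 · 19 · 5 · 13 · 11 = 54340.
Merge one congruence at a time:
  Start: x ≡ 2 (mod 4).
  Combine with x ≡ 10 (mod 19); new modulus lcm = 76.
    Write x = 2 + 4·t and substitute into x ≡ 10 (mod 19): 4·t ≡ 10 − 2 = 8 (mod 19).
    The inverse of 4 mod 19 is 5 (since 4·5 = 20 = 1·19 + 1), so t ≡ 5·8 = 40 ≡ 2 (mod 19).
    Then x = 2 + 4·2 = 10, valid modulo lcm(4, 19) = 76: x ≡ 10 (mod 76).
  Combine with x ≡ 1 (mod 5); new modulus lcm = 380.
    Write x = 10 + 76·t and substitute into x ≡ 1 (mod 5): 76·t ≡ 1 − 10 = -9 (mod 5).
    Reduce coefficients mod 5: 1·t ≡ 1 (mod 5).
    So t ≡ 1 (mod 5).
    Then x = 10 + 76·1 = 86, valid modulo lcm(76, 5) = 380: x ≡ 86 (mod 380).
  Combine with x ≡ 11 (mod 13); new modulus lcm = 4940.
    Write x = 86 + 380·t and substitute into x ≡ 11 (mod 13): 380·t ≡ 11 − 86 = -75 (mod 13).
    Reduce coefficients mod 13: 3·t ≡ 3 (mod 13).
    The inverse of 3 mod 13 is 9 (since 3·9 = 27 = 2·13 + 1), so t ≡ 9·3 = 27 ≡ 1 (mod 13).
    Then x = 86 + 380·1 = 466, valid modulo lcm(380, 13) = 4940: x ≡ 466 (mod 4940).
  Combine with x ≡ 10 (mod 11); new modulus lcm = 54340.
    Write x = 466 + 4940·t and substitute into x ≡ 10 (mod 11): 4940·t ≡ 10 − 466 = -456 (mod 11).
    Reduce coefficients mod 11: 1·t ≡ 6 (mod 11).
    So t ≡ 6 (mod 11).
    Then x = 466 + 4940·6 = 30106, valid modulo lcm(4940, 11) = 54340: x ≡ 30106 (mod 54340).
Verify against each original: 30106 mod 4 = 2, 30106 mod 19 = 10, 30106 mod 5 = 1, 30106 mod 13 = 11, 30106 mod 11 = 10.

x ≡ 30106 (mod 54340).


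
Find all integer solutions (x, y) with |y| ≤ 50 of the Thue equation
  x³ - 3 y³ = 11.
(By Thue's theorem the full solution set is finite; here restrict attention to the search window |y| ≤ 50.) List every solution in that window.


The equation is x³ - 3y³ = 11. For fixed y, x³ = 3·y³ + 11, so a solution requires the RHS to be a perfect cube.
Strategy: iterate y from -50 to 50, compute RHS = 3·y³ + 11, and check whether it is a (positive or negative) perfect cube.
Check small values of y:
  y = 0: RHS = 11 is not a perfect cube.
  y = 1: RHS = 14 is not a perfect cube.
  y = -1: RHS = 8 = (2)³ ⇒ x = 2 works.
  y = 2: RHS = 35 is not a perfect cube.
  y = -2: RHS = -13 is not a perfect cube.
  y = 3: RHS = 92 is not a perfect cube.
  y = -3: RHS = -70 is not a perfect cube.
Continuing the search up to |y| = 50 finds no further solutions beyond those listed.
Collected solutions: (2, -1).

Solutions (with |y| ≤ 50): (2, -1).


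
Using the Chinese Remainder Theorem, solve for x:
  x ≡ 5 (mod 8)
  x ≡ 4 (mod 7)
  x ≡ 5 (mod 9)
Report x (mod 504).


Moduli 8, 7, 9 are pairwise coprime; by CRT there is a unique solution modulo M = 8 · 7 · 9 = 504.
Solve pairwise, accumulating the modulus:
  Start with x ≡ 5 (mod 8).
  Combine with x ≡ 4 (mod 7): since gcd(8, 7) = 1, we get a unique residue mod 56.
    Write x = 5 + 8·t and substitute into x ≡ 4 (mod 7): 8·t ≡ 4 − 5 = -1 (mod 7).
    Reduce coefficients mod 7: 1·t ≡ 6 (mod 7).
    So t ≡ 6 (mod 7).
    Then x = 5 + 8·6 = 53, valid modulo lcm(8, 7) = 56: x ≡ 53 (mod 56).
  Combine with x ≡ 5 (mod 9): since gcd(56, 9) = 1, we get a unique residue mod 504.
    Write x = 53 + 56·t and substitute into x ≡ 5 (mod 9): 56·t ≡ 5 − 53 = -48 (mod 9).
    Reduce coefficients mod 9: 2·t ≡ 6 (mod 9).
    The inverse of 2 mod 9 is 5 (since 2·5 = 10 = 1·9 + 1), so t ≡ 5·6 = 30 ≡ 3 (mod 9).
    Then x = 53 + 56·3 = 221, valid modulo lcm(56, 9) = 504: x ≡ 221 (mod 504).
Verify: 221 mod 8 = 5 ✓, 221 mod 7 = 4 ✓, 221 mod 9 = 5 ✓.

x ≡ 221 (mod 504).


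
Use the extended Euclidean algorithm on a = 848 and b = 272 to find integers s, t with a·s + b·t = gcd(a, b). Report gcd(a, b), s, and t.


Euclidean algorithm on (848, 272) — divide until remainder is 0:
  848 = 3 · 272 + 32
  272 = 8 · 32 + 16
  32 = 2 · 16 + 0
gcd(848, 272) = 16.
Track Bezout coefficients alongside the remainders: start with r₀ = 848 = a·1 + b·0 (s = 1, t = 0) and r₁ = 272 = a·0 + b·1 (s = 0, t = 1); each new remainder r_{k+1} = r_{k-1} − q_k·r_k inherits s_{k+1} = s_{k-1} − q_k·s_k, t_{k+1} = t_{k-1} − q_k·t_k, so r_k = a·s_k + b·t_k at every step:
  q = 3: r = 32, s = 1 − 3·0 = 1, t = 0 − 3·1 = -3  (check: 848·1 + 272·(-3) = 32)
  q = 8: r = 16, s = 0 − 8·1 = -8, t = 1 − 8·(-3) = 25  (check: 848·(-8) + 272·25 = 16)
The row with r = 16 (the gcd) gives the Bezout coefficients s = -8, t = 25.
Result: 848 · (-8) + 272 · (25) = 16.

gcd(848, 272) = 16; s = -8, t = 25 (check: 848·(-8) + 272·25 = 16).


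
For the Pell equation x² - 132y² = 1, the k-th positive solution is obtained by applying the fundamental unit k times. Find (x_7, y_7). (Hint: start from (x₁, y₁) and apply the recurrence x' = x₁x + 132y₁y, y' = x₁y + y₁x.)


Step 1: Find the fundamental solution (x₁, y₁) of x² - 132y² = 1.
  Expand √132 as a continued fraction. a₀ = ⌊√132⌋ = 11; iterate m_{k+1} = d_k·a_k − m_k, d_{k+1} = (132 − m_{k+1}²)/d_k, a_{k+1} = ⌊(a₀ + m_{k+1})/d_{k+1}⌋ (starting m₀ = 0, d₀ = 1), with convergents p_k = a_k·p_{k-1} + p_{k-2}, q_k = a_k·q_{k-1} + q_{k-2} (p₋₁ = 1, q₋₁ = 0):
  k = 0: a₀ = 11; p₀/q₀ = 11/1; p₀² − 132·q₀² = 121 − 132 = -11.
  k = 1: m = 11, d = 11, a = ⌊(11 + 11)/11⌋ = 2; p/q = (2·11 + 1)/(2·1 + 0) = 23/2; p² − 132·q² = 529 − 528 = 1.
  The first convergent with p² − 132·q² = 1 gives the fundamental solution (x₁, y₁) = (23, 2).
Step 2: Apply the recurrence (x_{n+1}, y_{n+1}) = (x₁x_n + 132y₁y_n, x₁y_n + y₁x_n) repeatedly.
  From (x_1, y_1) = (23, 2): x_2 = 23·23 + 132·2·2 = 1057; y_2 = 23·2 + 2·23 = 92.
  From (x_2, y_2) = (1057, 92): x_3 = 23·1057 + 132·2·92 = 48599; y_3 = 23·92 + 2·1057 = 4230.
  From (x_3, y_3) = (48599, 4230): x_4 = 23·48599 + 132·2·4230 = 2234497; y_4 = 23·4230 + 2·48599 = 194488.
  From (x_4, y_4) = (2234497, 194488): x_5 = 23·2234497 + 132·2·194488 = 102738263; y_5 = 23·194488 + 2·2234497 = 8942218.
  From (x_5, y_5) = (102738263, 8942218): x_6 = 23·102738263 + 132·2·8942218 = 4723725601; y_6 = 23·8942218 + 2·102738263 = 411147540.
  From (x_6, y_6) = (4723725601, 411147540): x_7 = 23·4723725601 + 132·2·411147540 = 217188639383; y_7 = 23·411147540 + 2·4723725601 = 18903844622.
Step 3: Verify x_7² - 132·y_7² = 47170905077038818620689 - 47170905077038818620688 = 1 (should be 1). ✓

(x_1, y_1) = (23, 2); (x_7, y_7) = (217188639383, 18903844622).
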